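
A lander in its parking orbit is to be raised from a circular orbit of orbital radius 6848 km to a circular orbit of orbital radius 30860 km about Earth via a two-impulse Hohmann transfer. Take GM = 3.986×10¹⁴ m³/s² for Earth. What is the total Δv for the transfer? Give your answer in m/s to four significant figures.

r₁ = 6848 km = 6.848×10⁶ m.
r₂ = 30860 km = 3.086×10⁷ m.
Transfer ellipse a_t = (r₁ + r₂)/2 = 1.885×10⁷ m.
At r₁: circular v_c1 = √(μ/r₁) = 7629 m/s; transfer-perigee v_p = √[μ(2/r₁ − 1/a_t)] = 9761 m/s.
Δv₁ = v_p − v_c1 = 2131 m/s.
At r₂: circular v_c2 = √(μ/r₂) = 3594 m/s; transfer-apogee v_a = √[μ(2/r₂ − 1/a_t)] = 2166 m/s.
Δv₂ = v_c2 − v_a = 1428 m/s.
Total Δv = Δv₁ + Δv₂ = 3559 m/s.

Δv_total ≈ 3559 m/s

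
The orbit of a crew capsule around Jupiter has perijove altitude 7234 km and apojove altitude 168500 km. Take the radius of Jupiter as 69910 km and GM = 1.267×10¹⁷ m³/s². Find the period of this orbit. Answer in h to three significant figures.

r_p = 69910 + 7234 = 77144 km = 7.7144×10⁷ m.
r_a = 69910 + 168500 = 238410 km = 2.3841×10⁸ m.
Semi-major axis a = (r_p + r_a)/2 = (77144 + 2.3841×10⁵)/2 = 1.5778×10⁵ km = 1.578×10⁸ m.
By Kepler's third law T = 2π√(a³/μ) = 2π × 5.568×10³ = 3.498×10⁴ s.
= 9.718 h.

T ≈ 9.72 h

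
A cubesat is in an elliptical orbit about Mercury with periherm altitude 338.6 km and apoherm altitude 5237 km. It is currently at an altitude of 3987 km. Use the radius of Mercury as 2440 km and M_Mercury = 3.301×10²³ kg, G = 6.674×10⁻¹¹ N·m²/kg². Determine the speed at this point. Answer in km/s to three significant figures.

μ = GM = 6.674×10⁻¹¹ × 3.301×10²³ = 2.203×10¹³ m³/s².
r_p = 2440 + 338.6 = 2778.6 km = 2.7786×10⁶ m.
r_a = 2440 + 5237 = 7677.0 km = 7.6770×10⁶ m.
r = 2440 + 3987 = 6427.0 km = 6.427×10⁶ m.
Semi-major axis a = (r_p + r_a)/2 = 5227.8 km = 5.228×10⁶ m.
Vis-viva: v² = μ(2/r − 1/a) = 2.203×10¹³ × (3.112×10⁻⁷ − 1.913×10⁻⁷) = 2.642×10⁶ m²/s².
v = 1625 m/s = 1.625 km/s.

v ≈ 1.63 km/s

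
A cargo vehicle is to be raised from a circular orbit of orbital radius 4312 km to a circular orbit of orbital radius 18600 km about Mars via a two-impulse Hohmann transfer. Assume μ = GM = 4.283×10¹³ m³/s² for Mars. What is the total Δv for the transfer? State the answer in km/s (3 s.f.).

r₁ = 4312 km = 4.312×10⁶ m.
r₂ = 18600 km = 1.860×10⁷ m.
Transfer ellipse a_t = (r₁ + r₂)/2 = 1.146×10⁷ m.
At r₁: circular v_c1 = √(μ/r₁) = 3152 m/s; transfer-periapsis v_p = √[μ(2/r₁ − 1/a_t)] = 4016 m/s.
Δv₁ = v_p − v_c1 = 864.2 m/s.
At r₂: circular v_c2 = √(μ/r₂) = 1517 m/s; transfer-apoapsis v_a = √[μ(2/r₂ − 1/a_t)] = 931.0 m/s.
Δv₂ = v_c2 − v_a = 586.5 m/s.
Total Δv = Δv₁ + Δv₂ = 1451 m/s = 1.451 km/s.

Δv_total ≈ 1.45 km/s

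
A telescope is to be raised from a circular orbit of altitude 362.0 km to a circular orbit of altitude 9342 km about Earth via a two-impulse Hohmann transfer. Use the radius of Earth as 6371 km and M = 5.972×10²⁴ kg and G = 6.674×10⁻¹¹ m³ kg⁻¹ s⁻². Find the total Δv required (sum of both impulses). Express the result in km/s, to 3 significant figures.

Δv_total ≈ 2.55 km/s

μ = GM = 6.674×10⁻¹¹ × 5.972×10²⁴ = 3.986×10¹⁴ m³/s².
r₁ = 6371 + 362.0 = 6733.0 km = 6.7330×10⁶ m.
r₂ = 6371 + 9342 = 15713 km = 1.5713×10⁷ m.
Transfer ellipse a_t = (r₁ + r₂)/2 = 1.122×10⁷ m.
At r₁: circular v_c1 = √(μ/r₁) = 7694 m/s; transfer-perigee v_p = √[μ(2/r₁ − 1/a_t)] = 9104 m/s.
Δv₁ = v_p − v_c1 = 1410 m/s.
At r₂: circular v_c2 = √(μ/r₂) = 5036 m/s; transfer-apogee v_a = √[μ(2/r₂ − 1/a_t)] = 3901 m/s.
Δv₂ = v_c2 − v_a = 1135 m/s.
Total Δv = Δv₁ + Δv₂ = 2545 m/s = 2.545 km/s.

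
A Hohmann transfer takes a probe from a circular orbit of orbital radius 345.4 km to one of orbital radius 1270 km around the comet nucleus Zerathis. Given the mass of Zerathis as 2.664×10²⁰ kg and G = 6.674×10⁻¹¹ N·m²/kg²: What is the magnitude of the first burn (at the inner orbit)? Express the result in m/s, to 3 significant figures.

μ = GM = 6.674×10⁻¹¹ × 2.664×10²⁰ = 1.778×10¹⁰ m³/s².
r₁ = 345.4 km = 3.454×10⁵ m.
r₂ = 1270 km = 1.270×10⁶ m.
Transfer ellipse a_t = (r₁ + r₂)/2 = 8.077×10⁵ m.
At r₁: circular v_c1 = √(μ/r₁) = 226.9 m/s; transfer-periapsis v_p = √[μ(2/r₁ − 1/a_t)] = 284.5 m/s.
Δv₁ = v_p − v_c1 = 57.61 m/s.

Δv ≈ 57.6 m/s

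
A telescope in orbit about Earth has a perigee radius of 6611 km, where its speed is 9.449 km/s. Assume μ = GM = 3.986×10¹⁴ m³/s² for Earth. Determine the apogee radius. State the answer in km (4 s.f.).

apogee radius ≈ 18860 km

r_p = 6.611×10⁶ m.
Specific energy ε = v²/2 − μ/r = -1.565×10⁷ J/kg, so a = −μ/(2ε) = 1.273×10⁷ m.
The apsides satisfy r_p + r_a = 2a, so the apogee radius is 2a − r_p = 1.886×10⁷ m = 18856 km.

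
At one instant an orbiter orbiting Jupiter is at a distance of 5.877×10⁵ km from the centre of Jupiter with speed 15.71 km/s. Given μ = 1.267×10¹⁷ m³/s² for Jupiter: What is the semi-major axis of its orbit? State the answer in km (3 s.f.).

a ≈ 6.87×10⁵ km

r = 5.877×10⁸ m.
Vis-viva rearranged: 1/a = 2/r − v²/μ = 3.403×10⁻⁹ − 1.948×10⁻⁹ = 1.455×10⁻⁹ m⁻¹.
a = 6.872×10⁸ m = 6.8721×10⁵ km.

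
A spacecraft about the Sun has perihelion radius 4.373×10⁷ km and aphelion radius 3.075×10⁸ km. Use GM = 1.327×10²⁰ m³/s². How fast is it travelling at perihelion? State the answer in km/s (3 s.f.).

v ≈ 72.9 km/s

Semi-major axis a = (r_p + r_a)/2 = 1.7562×10⁸ km = 1.756×10¹¹ m.
Vis-viva: v² = μ(2/r − 1/a) = 1.327×10²⁰ × (4.574×10⁻¹¹ − 5.694×10⁻¹²) = 5.313×10⁹ m²/s².
v = 72890 m/s = 72.89 km/s.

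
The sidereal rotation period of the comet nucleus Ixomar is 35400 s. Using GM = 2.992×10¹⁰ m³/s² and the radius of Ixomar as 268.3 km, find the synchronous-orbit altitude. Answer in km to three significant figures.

A synchronous orbit has period T, so by Kepler's third law a = (μT²/4π²)^(1/3).
μT²/4π² = 2.992×10¹⁰ × (3.540×10⁴)² / 39.48 = 9.497×10¹⁷ m³.
a = 9.830×10⁵ m = 982.96 km.
Altitude h = a − R = 982.96 − 268.3 = 714.66 km.

h_sync ≈ 715 km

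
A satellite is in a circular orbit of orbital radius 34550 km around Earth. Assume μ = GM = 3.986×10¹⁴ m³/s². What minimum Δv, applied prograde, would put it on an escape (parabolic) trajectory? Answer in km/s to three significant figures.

r = 34550 km = 3.455×10⁷ m.
Circular speed v_c = √(μ/r) = 3397 m/s.
Escape speed v_esc = √(2μ/r) = √2 × v_c = 4804 m/s.
Δv = v_esc − v_c = 1407 m/s = 1.407 km/s.

Δv ≈ 1.41 km/s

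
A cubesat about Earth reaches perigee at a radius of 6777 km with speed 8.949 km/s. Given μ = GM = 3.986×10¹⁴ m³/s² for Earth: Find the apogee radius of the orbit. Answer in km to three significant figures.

r_p = 6.777×10⁶ m.
Specific energy ε = v²/2 − μ/r = -1.877×10⁷ J/kg, so a = −μ/(2ε) = 1.062×10⁷ m.
The apsides satisfy r_p + r_a = 2a, so the apogee radius is 2a − r_p = 1.445×10⁷ m = 14454 km.

apogee radius ≈ 14500 km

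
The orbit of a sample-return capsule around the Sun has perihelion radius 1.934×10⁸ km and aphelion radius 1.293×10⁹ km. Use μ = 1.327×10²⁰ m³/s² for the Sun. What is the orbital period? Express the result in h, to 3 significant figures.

Semi-major axis a = (r_p + r_a)/2 = (1.9340×10⁸ + 1.2930×10⁹)/2 = 7.4320×10⁸ km = 7.432×10¹¹ m.
By Kepler's third law T = 2π√(a³/μ) = 2π × 5.562×10⁷ = 3.495×10⁸ s.
= 97070 h.

T ≈ 97100 h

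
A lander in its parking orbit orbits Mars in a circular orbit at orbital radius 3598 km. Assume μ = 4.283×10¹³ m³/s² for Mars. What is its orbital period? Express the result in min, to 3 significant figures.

T ≈ 109 min

r = 3598 km = 3.598×10⁶ m.
Kepler's third law: T = 2π√(r³/μ) = 2π√((3.598×10⁶)³ / 4.283×10¹³).
r³/μ = 1.088×10⁶ s², so T = 2π × 1.043×10³ = 6.552×10³ s.
Converting: 6.552×10³ s ÷ 60.00 = 109.2 min.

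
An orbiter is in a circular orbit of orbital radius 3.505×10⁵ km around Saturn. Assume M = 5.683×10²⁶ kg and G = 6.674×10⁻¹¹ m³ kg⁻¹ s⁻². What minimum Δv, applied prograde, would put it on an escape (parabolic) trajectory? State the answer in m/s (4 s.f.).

μ = GM = 6.674×10⁻¹¹ × 5.683×10²⁶ = 3.793×10¹⁶ m³/s².
r = 3.505×10⁵ km = 3.505×10⁸ m.
Circular speed v_c = √(μ/r) = 10400 m/s.
Escape speed v_esc = √(2μ/r) = √2 × v_c = 14710 m/s.
Δv = v_esc − v_c = 4309 m/s.

Δv ≈ 4309 m/s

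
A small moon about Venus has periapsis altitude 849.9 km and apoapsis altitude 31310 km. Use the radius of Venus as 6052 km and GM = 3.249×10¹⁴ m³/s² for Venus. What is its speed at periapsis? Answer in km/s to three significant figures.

r_p = 6052 + 849.9 = 6901.9 km = 6.9019×10⁶ m.
r_a = 6052 + 31310 = 37362 km = 3.7362×10⁷ m.
Semi-major axis a = (r_p + r_a)/2 = 22132 km = 2.213×10⁷ m.
Vis-viva: v² = μ(2/r − 1/a) = 3.249×10¹⁴ × (2.898×10⁻⁷ − 4.518×10⁻⁸) = 7.947×10⁷ m²/s².
v = 8914 m/s = 8.914 km/s.

v ≈ 8.91 km/s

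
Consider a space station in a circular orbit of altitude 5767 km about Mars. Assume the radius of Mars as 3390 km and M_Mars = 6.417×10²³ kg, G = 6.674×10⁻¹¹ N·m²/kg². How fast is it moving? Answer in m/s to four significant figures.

v ≈ 2163 m/s

μ = GM = 6.674×10⁻¹¹ × 6.417×10²³ = 4.283×10¹³ m³/s².
r = 3390 + 5767 = 9157.0 km = 9.1570×10⁶ m.
For a circular orbit v = √(μ/r) = √(4.283×10¹³ / 9.157×10⁶) = √(4.677×10⁶) = 2163 m/s.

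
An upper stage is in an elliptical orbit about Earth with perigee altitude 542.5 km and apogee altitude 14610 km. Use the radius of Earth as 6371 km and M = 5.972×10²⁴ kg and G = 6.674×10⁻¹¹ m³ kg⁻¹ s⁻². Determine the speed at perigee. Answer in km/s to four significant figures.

μ = GM = 6.674×10⁻¹¹ × 5.972×10²⁴ = 3.986×10¹⁴ m³/s².
r_p = 6371 + 542.5 = 6913.5 km = 6.9135×10⁶ m.
r_a = 6371 + 14610 = 20981 km = 2.0981×10⁷ m.
Semi-major axis a = (r_p + r_a)/2 = 13947 km = 1.395×10⁷ m.
Vis-viva: v² = μ(2/r − 1/a) = 3.986×10¹⁴ × (2.893×10⁻⁷ − 7.170×10⁻⁸) = 8.673×10⁷ m²/s².
v = 9313 m/s = 9.313 km/s.

v ≈ 9.313 km/s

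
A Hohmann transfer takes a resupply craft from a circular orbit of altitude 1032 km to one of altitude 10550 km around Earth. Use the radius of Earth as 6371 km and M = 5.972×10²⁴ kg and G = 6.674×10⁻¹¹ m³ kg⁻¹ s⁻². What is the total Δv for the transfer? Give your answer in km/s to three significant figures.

Δv_total ≈ 2.38 km/s

μ = GM = 6.674×10⁻¹¹ × 5.972×10²⁴ = 3.986×10¹⁴ m³/s².
r₁ = 6371 + 1032 = 7403.0 km = 7.4030×10⁶ m.
r₂ = 6371 + 10550 = 16921 km = 1.6921×10⁷ m.
Transfer ellipse a_t = (r₁ + r₂)/2 = 1.216×10⁷ m.
At r₁: circular v_c1 = √(μ/r₁) = 7338 m/s; transfer-perigee v_p = √[μ(2/r₁ − 1/a_t)] = 8655 m/s.
Δv₁ = v_p − v_c1 = 1317 m/s.
At r₂: circular v_c2 = √(μ/r₂) = 4853 m/s; transfer-apogee v_a = √[μ(2/r₂ − 1/a_t)] = 3787 m/s.
Δv₂ = v_c2 − v_a = 1067 m/s.
Total Δv = Δv₁ + Δv₂ = 2384 m/s = 2.384 km/s.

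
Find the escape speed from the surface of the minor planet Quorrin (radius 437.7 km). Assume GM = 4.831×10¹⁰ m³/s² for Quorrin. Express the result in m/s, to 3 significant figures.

v_esc ≈ 470 m/s

r = R = 4.377×10⁵ m.
Escape speed v_esc = √(2μ/r) = √(2 × 4.831×10¹⁰ / 4.377×10⁵) = √(2.207×10⁵) = 469.8 m/s.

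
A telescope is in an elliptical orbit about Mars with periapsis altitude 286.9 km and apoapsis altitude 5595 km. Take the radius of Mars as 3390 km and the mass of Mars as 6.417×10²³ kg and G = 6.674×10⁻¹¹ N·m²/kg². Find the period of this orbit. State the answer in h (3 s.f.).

μ = GM = 6.674×10⁻¹¹ × 6.417×10²³ = 4.283×10¹³ m³/s².
r_p = 3390 + 286.9 = 3676.9 km = 3.6769×10⁶ m.
r_a = 3390 + 5595 = 8985.0 km = 8.9850×10⁶ m.
Semi-major axis a = (r_p + r_a)/2 = (3676.9 + 8985.0)/2 = 6330.9 km = 6.331×10⁶ m.
By Kepler's third law T = 2π√(a³/μ) = 2π × 2.434×10³ = 1.529×10⁴ s.
= 4.248 h.

T ≈ 4.25 h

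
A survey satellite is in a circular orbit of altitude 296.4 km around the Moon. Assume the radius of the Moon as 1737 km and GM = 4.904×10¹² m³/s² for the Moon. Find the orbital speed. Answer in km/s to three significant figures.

v ≈ 1.55 km/s

r = 1737 + 296.4 = 2033.4 km = 2.0334×10⁶ m.
For a circular orbit v = √(μ/r) = √(4.904×10¹² / 2.033×10⁶) = √(2.412×10⁶) = 1553 m/s.
That is 1.553 km/s.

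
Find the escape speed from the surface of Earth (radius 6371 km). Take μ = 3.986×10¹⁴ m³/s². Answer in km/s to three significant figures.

v_esc ≈ 11.2 km/s

r = R = 6.371×10⁶ m.
Escape speed v_esc = √(2μ/r) = √(2 × 3.986×10¹⁴ / 6.371×10⁶) = √(1.251×10⁸) = 11190 m/s.
= 11.19 km/s.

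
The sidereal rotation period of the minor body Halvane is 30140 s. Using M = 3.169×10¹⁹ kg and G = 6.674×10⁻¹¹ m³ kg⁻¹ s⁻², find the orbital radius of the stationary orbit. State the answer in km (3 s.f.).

μ = GM = 6.674×10⁻¹¹ × 3.169×10¹⁹ = 2.115×10⁹ m³/s².
A synchronous orbit has period T, so by Kepler's third law a = (μT²/4π²)^(1/3).
μT²/4π² = 2.115×10⁹ × (3.014×10⁴)² / 39.48 = 4.867×10¹⁶ m³.
a = 3.651×10⁵ m = 365.10 km.

r_sync ≈ 365 km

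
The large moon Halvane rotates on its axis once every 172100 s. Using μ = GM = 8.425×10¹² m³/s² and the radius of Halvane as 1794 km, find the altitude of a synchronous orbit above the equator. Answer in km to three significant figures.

h_sync ≈ 16700 km

A synchronous orbit has period T, so by Kepler's third law a = (μT²/4π²)^(1/3).
μT²/4π² = 8.425×10¹² × (1.721×10⁵)² / 39.48 = 6.321×10²¹ m³.
a = 1.849×10⁷ m = 18489 km.
Altitude h = a − R = 18489 − 1794 = 16695 km.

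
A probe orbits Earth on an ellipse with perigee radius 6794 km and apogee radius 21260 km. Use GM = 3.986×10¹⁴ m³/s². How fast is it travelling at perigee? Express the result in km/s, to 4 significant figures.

v ≈ 9.430 km/s

Semi-major axis a = (r_p + r_a)/2 = 14027 km = 1.403×10⁷ m.
Vis-viva: v² = μ(2/r − 1/a) = 3.986×10¹⁴ × (2.944×10⁻⁷ − 7.129×10⁻⁸) = 8.892×10⁷ m²/s².
v = 9430 m/s = 9.430 km/s.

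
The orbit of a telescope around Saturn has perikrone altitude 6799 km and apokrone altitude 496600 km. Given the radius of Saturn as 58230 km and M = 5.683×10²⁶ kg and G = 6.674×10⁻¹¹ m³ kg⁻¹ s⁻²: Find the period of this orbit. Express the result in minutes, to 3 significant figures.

μ = GM = 6.674×10⁻¹¹ × 5.683×10²⁶ = 3.793×10¹⁶ m³/s².
r_p = 58230 + 6799 = 65029 km = 6.5029×10⁷ m.
r_a = 58230 + 496600 = 554830 km = 5.5483×10⁸ m.
Semi-major axis a = (r_p + r_a)/2 = (65029 + 5.5483×10⁵)/2 = 3.0993×10⁵ km = 3.099×10⁸ m.
By Kepler's third law T = 2π√(a³/μ) = 2π × 2.802×10⁴ = 1.760×10⁵ s.
= 2934 minutes.

T ≈ 2930 minutes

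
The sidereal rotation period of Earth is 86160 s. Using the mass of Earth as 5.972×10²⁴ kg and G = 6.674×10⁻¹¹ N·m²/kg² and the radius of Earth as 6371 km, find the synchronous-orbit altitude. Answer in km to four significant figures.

h_sync ≈ 35790 km

μ = GM = 6.674×10⁻¹¹ × 5.972×10²⁴ = 3.986×10¹⁴ m³/s².
A synchronous orbit has period T, so by Kepler's third law a = (μT²/4π²)^(1/3).
μT²/4π² = 3.986×10¹⁴ × (8.616×10⁴)² / 39.48 = 7.495×10²² m³.
a = 4.216×10⁷ m = 42162 km.
Altitude h = a − R = 42162 − 6371 = 35791 km.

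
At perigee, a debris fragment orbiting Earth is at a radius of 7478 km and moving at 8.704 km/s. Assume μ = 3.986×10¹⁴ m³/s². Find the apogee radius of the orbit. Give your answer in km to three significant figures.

r_p = 7.478×10⁶ m.
Specific energy ε = v²/2 − μ/r = -1.542×10⁷ J/kg, so a = −μ/(2ε) = 1.292×10⁷ m.
The apsides satisfy r_p + r_a = 2a, so the apogee radius is 2a − r_p = 1.837×10⁷ m = 18366 km.

apogee radius ≈ 18400 km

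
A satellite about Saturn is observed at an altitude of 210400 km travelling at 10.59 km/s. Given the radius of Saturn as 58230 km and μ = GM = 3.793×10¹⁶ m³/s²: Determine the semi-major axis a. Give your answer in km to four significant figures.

a ≈ 2.228×10⁵ km

r = 58230 + 210400 = 2.6863×10⁵ km = 2.686×10⁸ m.
Specific orbital energy ε = v²/2 − μ/r = (10590)²/2 − 3.793×10¹⁶/2.686×10⁸ = -8.512×10⁷ J/kg.
Since ε = −μ/(2a), a = −μ/(2ε) = 2.228×10⁸ m = 2.2279×10⁵ km.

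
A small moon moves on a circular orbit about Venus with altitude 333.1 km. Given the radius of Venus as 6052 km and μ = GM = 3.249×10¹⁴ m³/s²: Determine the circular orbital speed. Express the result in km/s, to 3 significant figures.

v ≈ 7.13 km/s

r = 6052 + 333.1 = 6385.1 km = 6.3851×10⁶ m.
For a circular orbit v = √(μ/r) = √(3.249×10¹⁴ / 6.385×10⁶) = √(5.088×10⁷) = 7133 m/s.
That is 7.133 km/s.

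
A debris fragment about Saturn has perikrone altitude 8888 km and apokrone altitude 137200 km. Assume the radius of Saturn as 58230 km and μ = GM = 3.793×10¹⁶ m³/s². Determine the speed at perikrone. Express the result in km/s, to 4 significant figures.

r_p = 58230 + 8888 = 67118 km = 6.7118×10⁷ m.
r_a = 58230 + 137200 = 195430 km = 1.9543×10⁸ m.
Semi-major axis a = (r_p + r_a)/2 = 1.3127×10⁵ km = 1.313×10⁸ m.
Vis-viva: v² = μ(2/r − 1/a) = 3.793×10¹⁶ × (2.980×10⁻⁸ − 7.618×10⁻⁹) = 8.413×10⁸ m²/s².
v = 29010 m/s = 29.01 km/s.

v ≈ 29.01 km/s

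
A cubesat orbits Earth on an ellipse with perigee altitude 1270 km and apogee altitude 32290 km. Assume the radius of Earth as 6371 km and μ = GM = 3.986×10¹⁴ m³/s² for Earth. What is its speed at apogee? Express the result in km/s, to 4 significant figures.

r_p = 6371 + 1270 = 7641.0 km = 7.6410×10⁶ m.
r_a = 6371 + 32290 = 38661 km = 3.8661×10⁷ m.
Semi-major axis a = (r_p + r_a)/2 = 23151 km = 2.315×10⁷ m.
Vis-viva: v² = μ(2/r − 1/a) = 3.986×10¹⁴ × (5.173×10⁻⁸ − 4.319×10⁻⁸) = 3.403×10⁶ m²/s².
v = 1845 m/s = 1.845 km/s.

v ≈ 1.845 km/s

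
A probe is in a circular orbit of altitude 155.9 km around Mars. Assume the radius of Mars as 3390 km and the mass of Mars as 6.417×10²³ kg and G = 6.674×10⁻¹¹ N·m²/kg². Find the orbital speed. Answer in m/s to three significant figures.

μ = GM = 6.674×10⁻¹¹ × 6.417×10²³ = 4.283×10¹³ m³/s².
r = 3390 + 155.9 = 3545.9 km = 3.5459×10⁶ m.
For a circular orbit v = √(μ/r) = √(4.283×10¹³ / 3.546×10⁶) = √(1.208×10⁷) = 3475 m/s.

v ≈ 3480 m/s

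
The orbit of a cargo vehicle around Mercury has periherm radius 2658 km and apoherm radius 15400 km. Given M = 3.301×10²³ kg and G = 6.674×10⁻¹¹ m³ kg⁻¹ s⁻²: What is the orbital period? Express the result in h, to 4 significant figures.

T ≈ 10.09 h

μ = GM = 6.674×10⁻¹¹ × 3.301×10²³ = 2.203×10¹³ m³/s².
Semi-major axis a = (r_p + r_a)/2 = (2658.0 + 15400)/2 = 9029.0 km = 9.029×10⁶ m.
By Kepler's third law T = 2π√(a³/μ) = 2π × 5.780×10³ = 3.632×10⁴ s.
= 10.09 h.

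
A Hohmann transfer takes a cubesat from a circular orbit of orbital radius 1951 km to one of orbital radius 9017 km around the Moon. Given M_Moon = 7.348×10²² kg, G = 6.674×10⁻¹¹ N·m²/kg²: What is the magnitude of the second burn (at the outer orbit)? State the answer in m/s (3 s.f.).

μ = GM = 6.674×10⁻¹¹ × 7.348×10²² = 4.904×10¹² m³/s².
r₁ = 1951 km = 1.951×10⁶ m.
r₂ = 9017 km = 9.017×10⁶ m.
Transfer ellipse a_t = (r₁ + r₂)/2 = 5.484×10⁶ m.
At r₁: circular v_c1 = √(μ/r₁) = 1585 m/s; transfer-perilune v_p = √[μ(2/r₁ − 1/a_t)] = 2033 m/s.
At r₂: circular v_c2 = √(μ/r₂) = 737.5 m/s; transfer-apolune v_a = √[μ(2/r₂ − 1/a_t)] = 439.9 m/s.
Δv₂ = v_c2 − v_a = 297.6 m/s.

Δv ≈ 298 m/s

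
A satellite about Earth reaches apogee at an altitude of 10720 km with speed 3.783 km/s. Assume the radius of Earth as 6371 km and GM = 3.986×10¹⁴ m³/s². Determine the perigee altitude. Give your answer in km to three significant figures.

r_a = 6371 + 10720 = 17091 km = 1.709×10⁷ m.
Specific energy ε = v²/2 − μ/r = -1.617×10⁷ J/kg, so a = −μ/(2ε) = 1.233×10⁷ m.
The apsides satisfy r_p + r_a = 2a, so the perigee radius is 2a − r_a = 7.565×10⁶ m = 7564.7 km.
Perigee altitude = 7564.7 − 6371 = 1193.7 km.

perigee altitude ≈ 1190 km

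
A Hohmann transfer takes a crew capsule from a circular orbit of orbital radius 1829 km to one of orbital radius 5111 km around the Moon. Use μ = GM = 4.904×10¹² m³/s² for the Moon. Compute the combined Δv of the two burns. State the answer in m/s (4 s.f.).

r₁ = 1829 km = 1.829×10⁶ m.
r₂ = 5111 km = 5.111×10⁶ m.
Transfer ellipse a_t = (r₁ + r₂)/2 = 3.470×10⁶ m.
At r₁: circular v_c1 = √(μ/r₁) = 1637 m/s; transfer-perilune v_p = √[μ(2/r₁ − 1/a_t)] = 1987 m/s.
Δv₁ = v_p − v_c1 = 349.8 m/s.
At r₂: circular v_c2 = √(μ/r₂) = 979.5 m/s; transfer-apolune v_a = √[μ(2/r₂ − 1/a_t)] = 711.2 m/s.
Δv₂ = v_c2 − v_a = 268.4 m/s.
Total Δv = Δv₁ + Δv₂ = 618.2 m/s.

Δv_total ≈ 618.2 m/s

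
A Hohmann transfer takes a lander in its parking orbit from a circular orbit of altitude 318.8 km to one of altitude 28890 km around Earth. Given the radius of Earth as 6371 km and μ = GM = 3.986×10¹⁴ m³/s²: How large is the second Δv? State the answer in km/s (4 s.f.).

r₁ = 6371 + 318.8 = 6689.8 km = 6.6898×10⁶ m.
r₂ = 6371 + 28890 = 35261 km = 3.5261×10⁷ m.
Transfer ellipse a_t = (r₁ + r₂)/2 = 2.098×10⁷ m.
At r₁: circular v_c1 = √(μ/r₁) = 7719 m/s; transfer-perigee v_p = √[μ(2/r₁ − 1/a_t)] = 10010 m/s.
At r₂: circular v_c2 = √(μ/r₂) = 3362 m/s; transfer-apogee v_a = √[μ(2/r₂ − 1/a_t)] = 1899 m/s.
Δv₂ = v_c2 − v_a = 1463 m/s.
= 1.463 km/s.

Δv ≈ 1.463 km/s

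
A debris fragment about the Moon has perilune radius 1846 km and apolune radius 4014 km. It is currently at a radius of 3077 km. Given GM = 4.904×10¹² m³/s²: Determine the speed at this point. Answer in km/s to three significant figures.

Semi-major axis a = (r_p + r_a)/2 = 2930.0 km = 2.930×10⁶ m.
Vis-viva: v² = μ(2/r − 1/a) = 4.904×10¹² × (6.500×10⁻⁷ − 3.413×10⁻⁷) = 1.514×10⁶ m²/s².
v = 1230 m/s = 1.230 km/s.

v ≈ 1.23 km/s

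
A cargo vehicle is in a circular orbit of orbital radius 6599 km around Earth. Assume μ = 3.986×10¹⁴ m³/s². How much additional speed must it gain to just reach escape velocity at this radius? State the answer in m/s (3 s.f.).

Δv ≈ 3220 m/s

r = 6599 km = 6.599×10⁶ m.
Circular speed v_c = √(μ/r) = 7772 m/s.
Escape speed v_esc = √(2μ/r) = √2 × v_c = 10990 m/s.
Δv = v_esc − v_c = 3219 m/s.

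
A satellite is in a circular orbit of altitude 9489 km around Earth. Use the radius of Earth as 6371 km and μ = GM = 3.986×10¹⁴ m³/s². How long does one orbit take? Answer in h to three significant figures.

r = 6371 + 9489 = 15860 km = 1.5860×10⁷ m.
Kepler's third law: T = 2π√(r³/μ) = 2π√((1.586×10⁷)³ / 3.986×10¹⁴).
r³/μ = 1.001×10⁷ s², so T = 2π × 3.164×10³ = 1.988×10⁴ s.
Converting: 1.988×10⁴ s ÷ 3600 = 5.522 h.

T ≈ 5.52 h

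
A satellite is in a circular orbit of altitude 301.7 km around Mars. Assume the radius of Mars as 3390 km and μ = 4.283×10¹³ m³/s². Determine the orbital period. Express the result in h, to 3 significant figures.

r = 3390 + 301.7 = 3691.7 km = 3.6917×10⁶ m.
Kepler's third law: T = 2π√(r³/μ) = 2π√((3.692×10⁶)³ / 4.283×10¹³).
r³/μ = 1.175×10⁶ s², so T = 2π × 1.084×10³ = 6.810×10³ s.
Converting: 6.810×10³ s ÷ 3600 = 1.892 h.

T ≈ 1.89 h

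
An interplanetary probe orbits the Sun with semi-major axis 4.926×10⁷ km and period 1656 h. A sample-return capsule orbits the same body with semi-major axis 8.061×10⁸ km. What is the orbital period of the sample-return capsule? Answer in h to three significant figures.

Kepler's third law: T² ∝ a³, so T₂ = T₁ (a₂/a₁)^(3/2).
a₂/a₁ = 16.36, (a₂/a₁)^(3/2) = 66.20.
T₂ = 1656 × 66.20 = 1.096×10⁵ h.

T₂ ≈ 1.10×10⁵ h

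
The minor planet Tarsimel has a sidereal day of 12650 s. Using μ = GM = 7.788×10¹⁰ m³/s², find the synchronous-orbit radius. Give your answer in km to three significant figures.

r_sync ≈ 681 km

A synchronous orbit has period T, so by Kepler's third law a = (μT²/4π²)^(1/3).
μT²/4π² = 7.788×10¹⁰ × (1.265×10⁴)² / 39.48 = 3.157×10¹⁷ m³.
a = 6.809×10⁵ m = 680.90 km.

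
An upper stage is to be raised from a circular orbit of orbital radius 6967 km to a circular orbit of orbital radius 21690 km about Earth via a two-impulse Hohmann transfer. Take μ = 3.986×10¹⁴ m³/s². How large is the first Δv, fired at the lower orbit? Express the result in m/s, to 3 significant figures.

Δv ≈ 1740 m/s

r₁ = 6967 km = 6.967×10⁶ m.
r₂ = 21690 km = 2.169×10⁷ m.
Transfer ellipse a_t = (r₁ + r₂)/2 = 1.433×10⁷ m.
At r₁: circular v_c1 = √(μ/r₁) = 7564 m/s; transfer-perigee v_p = √[μ(2/r₁ − 1/a_t)] = 9306 m/s.
Δv₁ = v_p − v_c1 = 1742 m/s.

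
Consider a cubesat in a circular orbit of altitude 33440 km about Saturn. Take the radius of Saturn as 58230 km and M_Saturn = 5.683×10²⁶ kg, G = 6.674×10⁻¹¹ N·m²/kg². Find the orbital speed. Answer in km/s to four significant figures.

v ≈ 20.34 km/s

μ = GM = 6.674×10⁻¹¹ × 5.683×10²⁶ = 3.793×10¹⁶ m³/s².
r = 58230 + 33440 = 91670 km = 9.1670×10⁷ m.
For a circular orbit v = √(μ/r) = √(3.793×10¹⁶ / 9.167×10⁷) = √(4.137×10⁸) = 20340 m/s.
That is 20.34 km/s.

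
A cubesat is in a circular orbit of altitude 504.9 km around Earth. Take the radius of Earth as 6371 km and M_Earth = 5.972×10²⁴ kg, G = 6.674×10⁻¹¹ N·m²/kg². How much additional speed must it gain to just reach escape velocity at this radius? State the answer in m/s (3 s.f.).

μ = GM = 6.674×10⁻¹¹ × 5.972×10²⁴ = 3.986×10¹⁴ m³/s².
r = 6371 + 504.9 = 6875.9 km = 6.8759×10⁶ m.
Circular speed v_c = √(μ/r) = 7614 m/s.
Escape speed v_esc = √(2μ/r) = √2 × v_c = 10770 m/s.
Δv = v_esc − v_c = 3154 m/s.

Δv ≈ 3150 m/s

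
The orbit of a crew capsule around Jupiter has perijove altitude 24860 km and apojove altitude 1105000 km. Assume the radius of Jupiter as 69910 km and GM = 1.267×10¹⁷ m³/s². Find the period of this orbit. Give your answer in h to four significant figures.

T ≈ 78.43 h

r_p = 69910 + 24860 = 94770 km = 9.4770×10⁷ m.
r_a = 69910 + 1105000 = 1174900 km = 1.1749×10⁹ m.
Semi-major axis a = (r_p + r_a)/2 = (94770 + 1.1749×10⁶)/2 = 6.3484×10⁵ km = 6.348×10⁸ m.
By Kepler's third law T = 2π√(a³/μ) = 2π × 4.494×10⁴ = 2.824×10⁵ s.
= 78.43 h.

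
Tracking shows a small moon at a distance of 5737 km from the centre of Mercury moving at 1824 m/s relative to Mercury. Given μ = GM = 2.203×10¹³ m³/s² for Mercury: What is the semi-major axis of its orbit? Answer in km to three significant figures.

a ≈ 5060 km

r = 5.737×10⁶ m.
Vis-viva rearranged: 1/a = 2/r − v²/μ = 3.486×10⁻⁷ − 1.510×10⁻⁷ = 1.976×10⁻⁷ m⁻¹.
a = 5.061×10⁶ m = 5060.9 km.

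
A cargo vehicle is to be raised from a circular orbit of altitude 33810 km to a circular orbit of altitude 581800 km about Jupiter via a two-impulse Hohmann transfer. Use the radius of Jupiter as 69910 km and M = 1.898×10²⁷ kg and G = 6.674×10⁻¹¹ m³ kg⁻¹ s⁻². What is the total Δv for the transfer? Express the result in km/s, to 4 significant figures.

μ = GM = 6.674×10⁻¹¹ × 1.898×10²⁷ = 1.267×10¹⁷ m³/s².
r₁ = 69910 + 33810 = 103720 km = 1.0372×10⁸ m.
r₂ = 69910 + 581800 = 651710 km = 6.5171×10⁸ m.
Transfer ellipse a_t = (r₁ + r₂)/2 = 3.777×10⁸ m.
At r₁: circular v_c1 = √(μ/r₁) = 34950 m/s; transfer-perijove v_p = √[μ(2/r₁ − 1/a_t)] = 45900 m/s.
Δv₁ = v_p − v_c1 = 10960 m/s.
At r₂: circular v_c2 = √(μ/r₂) = 13940 m/s; transfer-apojove v_a = √[μ(2/r₂ − 1/a_t)] = 7306 m/s.
Δv₂ = v_c2 − v_a = 6636 m/s.
Total Δv = Δv₁ + Δv₂ = 17590 m/s = 17.59 km/s.

Δv_total ≈ 17.59 km/s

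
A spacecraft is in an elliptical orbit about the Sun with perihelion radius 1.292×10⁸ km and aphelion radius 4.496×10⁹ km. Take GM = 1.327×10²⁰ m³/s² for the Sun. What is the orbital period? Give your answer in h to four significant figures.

Semi-major axis a = (r_p + r_a)/2 = (1.2920×10⁸ + 4.4960×10⁹)/2 = 2.3126×10⁹ km = 2.313×10¹² m.
By Kepler's third law T = 2π√(a³/μ) = 2π × 3.053×10⁸ = 1.918×10⁹ s.
= 5.328×10⁵ h.

T ≈ 532800 h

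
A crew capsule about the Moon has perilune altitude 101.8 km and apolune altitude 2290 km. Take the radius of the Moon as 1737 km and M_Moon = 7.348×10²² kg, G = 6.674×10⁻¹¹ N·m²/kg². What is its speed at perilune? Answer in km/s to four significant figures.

μ = GM = 6.674×10⁻¹¹ × 7.348×10²² = 4.904×10¹² m³/s².
r_p = 1737 + 101.8 = 1838.8 km = 1.8388×10⁶ m.
r_a = 1737 + 2290 = 4027.0 km = 4.0270×10⁶ m.
Semi-major axis a = (r_p + r_a)/2 = 2932.9 km = 2.933×10⁶ m.
Vis-viva: v² = μ(2/r − 1/a) = 4.904×10¹² × (1.088×10⁻⁶ − 3.410×10⁻⁷) = 3.662×10⁶ m²/s².
v = 1914 m/s = 1.914 km/s.

v ≈ 1.914 km/s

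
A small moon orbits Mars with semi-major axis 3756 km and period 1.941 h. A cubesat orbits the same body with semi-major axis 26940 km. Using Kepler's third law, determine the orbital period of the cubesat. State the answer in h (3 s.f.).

T₂ ≈ 37.3 h

Kepler's third law: T² ∝ a³, so T₂ = T₁ (a₂/a₁)^(3/2).
a₂/a₁ = 7.173, (a₂/a₁)^(3/2) = 19.21.
T₂ = 1.941 × 19.21 = 37.28 h.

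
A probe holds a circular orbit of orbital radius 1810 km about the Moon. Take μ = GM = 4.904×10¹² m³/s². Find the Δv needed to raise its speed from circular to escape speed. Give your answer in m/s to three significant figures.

Δv ≈ 682 m/s

r = 1810 km = 1.810×10⁶ m.
Circular speed v_c = √(μ/r) = 1646 m/s.
Escape speed v_esc = √(2μ/r) = √2 × v_c = 2328 m/s.
Δv = v_esc − v_c = 681.8 m/s.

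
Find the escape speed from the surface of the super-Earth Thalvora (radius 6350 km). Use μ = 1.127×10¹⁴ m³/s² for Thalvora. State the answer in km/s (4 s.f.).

v_esc ≈ 5.958 km/s

r = R = 6.350×10⁶ m.
Escape speed v_esc = √(2μ/r) = √(2 × 1.127×10¹⁴ / 6.350×10⁶) = √(3.550×10⁷) = 5958 m/s.
= 5.958 km/s.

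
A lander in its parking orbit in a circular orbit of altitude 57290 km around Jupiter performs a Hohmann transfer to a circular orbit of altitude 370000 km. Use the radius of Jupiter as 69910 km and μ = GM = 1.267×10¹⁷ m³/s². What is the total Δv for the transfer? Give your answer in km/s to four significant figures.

r₁ = 69910 + 57290 = 127200 km = 1.2720×10⁸ m.
r₂ = 69910 + 370000 = 439910 km = 4.3991×10⁸ m.
Transfer ellipse a_t = (r₁ + r₂)/2 = 2.836×10⁸ m.
At r₁: circular v_c1 = √(μ/r₁) = 31560 m/s; transfer-perijove v_p = √[μ(2/r₁ − 1/a_t)] = 39310 m/s.
Δv₁ = v_p − v_c1 = 7750 m/s.
At r₂: circular v_c2 = √(μ/r₂) = 16970 m/s; transfer-apojove v_a = √[μ(2/r₂ − 1/a_t)] = 11370 m/s.
Δv₂ = v_c2 − v_a = 5604 m/s.
Total Δv = Δv₁ + Δv₂ = 13350 m/s = 13.35 km/s.

Δv_total ≈ 13.35 km/s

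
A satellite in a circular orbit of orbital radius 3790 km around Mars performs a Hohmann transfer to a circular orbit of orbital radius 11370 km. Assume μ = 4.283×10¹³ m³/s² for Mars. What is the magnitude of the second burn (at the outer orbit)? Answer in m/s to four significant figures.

r₁ = 3790 km = 3.790×10⁶ m.
r₂ = 11370 km = 1.137×10⁷ m.
Transfer ellipse a_t = (r₁ + r₂)/2 = 7.580×10⁶ m.
At r₁: circular v_c1 = √(μ/r₁) = 3362 m/s; transfer-periapsis v_p = √[μ(2/r₁ − 1/a_t)] = 4117 m/s.
At r₂: circular v_c2 = √(μ/r₂) = 1941 m/s; transfer-apoapsis v_a = √[μ(2/r₂ − 1/a_t)] = 1372 m/s.
Δv₂ = v_c2 − v_a = 568.5 m/s.

Δv ≈ 568.5 m/s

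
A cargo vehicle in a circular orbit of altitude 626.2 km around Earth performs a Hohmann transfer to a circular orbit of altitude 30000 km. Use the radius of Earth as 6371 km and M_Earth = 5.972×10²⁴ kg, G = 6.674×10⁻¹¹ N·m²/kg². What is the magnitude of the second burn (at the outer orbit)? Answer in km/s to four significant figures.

Δv ≈ 1.430 km/s

μ = GM = 6.674×10⁻¹¹ × 5.972×10²⁴ = 3.986×10¹⁴ m³/s².
r₁ = 6371 + 626.2 = 6997.2 km = 6.9972×10⁶ m.
r₂ = 6371 + 30000 = 36371 km = 3.6371×10⁷ m.
Transfer ellipse a_t = (r₁ + r₂)/2 = 2.168×10⁷ m.
At r₁: circular v_c1 = √(μ/r₁) = 7547 m/s; transfer-perigee v_p = √[μ(2/r₁ − 1/a_t)] = 9775 m/s.
At r₂: circular v_c2 = √(μ/r₂) = 3310 m/s; transfer-apogee v_a = √[μ(2/r₂ − 1/a_t)] = 1880 m/s.
Δv₂ = v_c2 − v_a = 1430 m/s.
= 1.430 km/s.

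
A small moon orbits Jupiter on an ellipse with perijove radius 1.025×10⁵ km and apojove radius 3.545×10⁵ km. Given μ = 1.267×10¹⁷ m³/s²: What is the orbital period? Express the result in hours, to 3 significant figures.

Semi-major axis a = (r_p + r_a)/2 = (1.0250×10⁵ + 3.5450×10⁵)/2 = 2.2850×10⁵ km = 2.285×10⁸ m.
By Kepler's third law T = 2π√(a³/μ) = 2π × 9.704×10³ = 6.097×10⁴ s.
= 16.94 hours.

T ≈ 16.9 hours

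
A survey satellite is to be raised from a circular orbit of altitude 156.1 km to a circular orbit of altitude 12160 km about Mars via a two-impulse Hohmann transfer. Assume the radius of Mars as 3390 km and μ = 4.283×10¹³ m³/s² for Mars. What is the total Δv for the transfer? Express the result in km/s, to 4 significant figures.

Δv_total ≈ 1.608 km/s

r₁ = 3390 + 156.1 = 3546.1 km = 3.5461×10⁶ m.
r₂ = 3390 + 12160 = 15550 km = 1.5550×10⁷ m.
Transfer ellipse a_t = (r₁ + r₂)/2 = 9.548×10⁶ m.
At r₁: circular v_c1 = √(μ/r₁) = 3475 m/s; transfer-periapsis v_p = √[μ(2/r₁ − 1/a_t)] = 4435 m/s.
Δv₁ = v_p − v_c1 = 959.8 m/s.
At r₂: circular v_c2 = √(μ/r₂) = 1660 m/s; transfer-apoapsis v_a = √[μ(2/r₂ − 1/a_t)] = 1011 m/s.
Δv₂ = v_c2 − v_a = 648.2 m/s.
Total Δv = Δv₁ + Δv₂ = 1608 m/s = 1.608 km/s.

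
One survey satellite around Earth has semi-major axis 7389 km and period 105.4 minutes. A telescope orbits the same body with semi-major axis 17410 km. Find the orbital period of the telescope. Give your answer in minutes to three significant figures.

Kepler's third law: T² ∝ a³, so T₂ = T₁ (a₂/a₁)^(3/2).
a₂/a₁ = 2.356, (a₂/a₁)^(3/2) = 3.617.
T₂ = 105.4 × 3.617 = 381.2 minutes.

T₂ ≈ 381 minutes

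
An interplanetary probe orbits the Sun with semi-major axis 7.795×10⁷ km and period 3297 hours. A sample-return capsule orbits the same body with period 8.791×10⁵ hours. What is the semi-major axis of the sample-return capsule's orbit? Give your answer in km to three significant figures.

Kepler's third law: a³ ∝ T², so a₂ = a₁ (T₂/T₁)^(2/3).
T₂/T₁ = 266.6, (T₂/T₁)^(2/3) = 41.43.
a₂ = 7.795×10⁷ × 41.43 = 3.229×10⁹ km.

a₂ ≈ 3.23×10⁹ km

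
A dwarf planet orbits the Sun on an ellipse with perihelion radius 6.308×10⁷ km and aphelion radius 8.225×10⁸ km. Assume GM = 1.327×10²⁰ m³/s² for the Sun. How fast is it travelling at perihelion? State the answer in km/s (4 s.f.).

Semi-major axis a = (r_p + r_a)/2 = 4.4279×10⁸ km = 4.428×10¹¹ m.
Vis-viva: v² = μ(2/r − 1/a) = 1.327×10²⁰ × (3.171×10⁻¹¹ − 2.258×10⁻¹²) = 3.908×10⁹ m²/s².
v = 62510 m/s = 62.51 km/s.

v ≈ 62.51 km/s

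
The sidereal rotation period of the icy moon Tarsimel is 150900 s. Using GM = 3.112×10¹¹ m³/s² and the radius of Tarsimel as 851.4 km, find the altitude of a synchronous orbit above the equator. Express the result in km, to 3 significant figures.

A synchronous orbit has period T, so by Kepler's third law a = (μT²/4π²)^(1/3).
μT²/4π² = 3.112×10¹¹ × (1.509×10⁵)² / 39.48 = 1.795×10²⁰ m³.
a = 5.641×10⁶ m = 5641.0 km.
Altitude h = a − R = 5641.0 − 851.4 = 4789.6 km.

h_sync ≈ 4790 km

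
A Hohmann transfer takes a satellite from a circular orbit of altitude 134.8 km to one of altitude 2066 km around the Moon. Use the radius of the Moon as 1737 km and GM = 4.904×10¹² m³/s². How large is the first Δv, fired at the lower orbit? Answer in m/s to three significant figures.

Δv ≈ 255 m/s

r₁ = 1737 + 134.8 = 1871.8 km = 1.8718×10⁶ m.
r₂ = 1737 + 2066 = 3803.0 km = 3.8030×10⁶ m.
Transfer ellipse a_t = (r₁ + r₂)/2 = 2.837×10⁶ m.
At r₁: circular v_c1 = √(μ/r₁) = 1619 m/s; transfer-perilune v_p = √[μ(2/r₁ − 1/a_t)] = 1874 m/s.
Δv₁ = v_p − v_c1 = 255.3 m/s.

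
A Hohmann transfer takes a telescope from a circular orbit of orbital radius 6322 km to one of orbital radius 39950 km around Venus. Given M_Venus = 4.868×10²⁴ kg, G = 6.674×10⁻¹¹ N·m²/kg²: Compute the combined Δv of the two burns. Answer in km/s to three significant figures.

Δv_total ≈ 3.61 km/s

μ = GM = 6.674×10⁻¹¹ × 4.868×10²⁴ = 3.249×10¹⁴ m³/s².
r₁ = 6322 km = 6.322×10⁶ m.
r₂ = 39950 km = 3.995×10⁷ m.
Transfer ellipse a_t = (r₁ + r₂)/2 = 2.314×10⁷ m.
At r₁: circular v_c1 = √(μ/r₁) = 7169 m/s; transfer-periapsis v_p = √[μ(2/r₁ − 1/a_t)] = 9420 m/s.
Δv₁ = v_p − v_c1 = 2251 m/s.
At r₂: circular v_c2 = √(μ/r₂) = 2852 m/s; transfer-apoapsis v_a = √[μ(2/r₂ − 1/a_t)] = 1491 m/s.
Δv₂ = v_c2 − v_a = 1361 m/s.
Total Δv = Δv₁ + Δv₂ = 3612 m/s = 3.612 km/s.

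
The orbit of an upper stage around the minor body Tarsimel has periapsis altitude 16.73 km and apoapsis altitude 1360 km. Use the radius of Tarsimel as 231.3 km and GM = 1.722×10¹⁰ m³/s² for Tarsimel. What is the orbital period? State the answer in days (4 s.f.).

T ≈ 0.4888 days

r_p = 231.3 + 16.73 = 248.03 km = 2.4803×10⁵ m.
r_a = 231.3 + 1360 = 1591.3 km = 1.5913×10⁶ m.
Semi-major axis a = (r_p + r_a)/2 = (248.03 + 1591.3)/2 = 919.66 km = 9.197×10⁵ m.
By Kepler's third law T = 2π√(a³/μ) = 2π × 6.721×10³ = 4.223×10⁴ s.
= 0.4888 days.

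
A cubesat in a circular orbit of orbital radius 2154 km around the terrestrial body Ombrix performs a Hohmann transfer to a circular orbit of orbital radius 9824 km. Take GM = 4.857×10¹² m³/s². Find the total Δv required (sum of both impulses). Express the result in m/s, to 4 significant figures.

Δv_total ≈ 703.0 m/s

r₁ = 2154 km = 2.154×10⁶ m.
r₂ = 9824 km = 9.824×10⁶ m.
Transfer ellipse a_t = (r₁ + r₂)/2 = 5.989×10⁶ m.
At r₁: circular v_c1 = √(μ/r₁) = 1502 m/s; transfer-periapsis v_p = √[μ(2/r₁ − 1/a_t)] = 1923 m/s.
Δv₁ = v_p − v_c1 = 421.6 m/s.
At r₂: circular v_c2 = √(μ/r₂) = 703.1 m/s; transfer-apoapsis v_a = √[μ(2/r₂ − 1/a_t)] = 421.7 m/s.
Δv₂ = v_c2 − v_a = 281.5 m/s.
Total Δv = Δv₁ + Δv₂ = 703.0 m/s.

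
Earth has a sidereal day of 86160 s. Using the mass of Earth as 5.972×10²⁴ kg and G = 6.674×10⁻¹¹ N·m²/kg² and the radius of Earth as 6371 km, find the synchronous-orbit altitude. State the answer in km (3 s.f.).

μ = GM = 6.674×10⁻¹¹ × 5.972×10²⁴ = 3.986×10¹⁴ m³/s².
A synchronous orbit has period T, so by Kepler's third law a = (μT²/4π²)^(1/3).
μT²/4π² = 3.986×10¹⁴ × (8.616×10⁴)² / 39.48 = 7.495×10²² m³.
a = 4.216×10⁷ m = 42162 km.
Altitude h = a − R = 42162 − 6371 = 35791 km.

h_sync ≈ 35800 km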